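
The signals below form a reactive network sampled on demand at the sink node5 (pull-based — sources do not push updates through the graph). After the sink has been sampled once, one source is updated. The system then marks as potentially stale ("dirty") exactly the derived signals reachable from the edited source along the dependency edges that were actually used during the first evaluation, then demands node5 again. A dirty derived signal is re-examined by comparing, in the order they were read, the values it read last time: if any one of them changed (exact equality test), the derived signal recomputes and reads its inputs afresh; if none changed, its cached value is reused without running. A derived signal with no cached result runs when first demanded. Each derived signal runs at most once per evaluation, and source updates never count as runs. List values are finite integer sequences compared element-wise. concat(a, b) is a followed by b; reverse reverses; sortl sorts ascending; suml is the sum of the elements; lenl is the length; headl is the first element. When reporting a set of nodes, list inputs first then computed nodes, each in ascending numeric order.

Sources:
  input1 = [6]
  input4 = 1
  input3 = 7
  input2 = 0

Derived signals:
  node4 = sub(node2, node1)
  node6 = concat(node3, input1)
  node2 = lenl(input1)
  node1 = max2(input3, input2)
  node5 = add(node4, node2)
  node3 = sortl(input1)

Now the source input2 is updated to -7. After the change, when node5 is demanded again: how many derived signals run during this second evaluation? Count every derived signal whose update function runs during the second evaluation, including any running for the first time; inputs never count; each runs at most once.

Initial pass — values computed on the first demand:
  node1 = max2(7, 0) = 7
  node2 = lenl([6]) = 1
  node4 = sub(1, 7) = -6
  node5 = add(-6, 1) = -5

Second demand — change propagation:
  node1: re-runs because input2 0->-7; new result 7 (unchanged).
  node4: re-examined; everything it read last time is the same (node2 unchanged, node1 unchanged) — cache -6 kept, no run.
  node5: re-examined; everything it read last time is the same (node4 unchanged, node2 unchanged) — cache -5 kept, no run.

The important point: node1 recomputes to an identical value, and the output ends up unchanged.

Run set: node1 (1 run).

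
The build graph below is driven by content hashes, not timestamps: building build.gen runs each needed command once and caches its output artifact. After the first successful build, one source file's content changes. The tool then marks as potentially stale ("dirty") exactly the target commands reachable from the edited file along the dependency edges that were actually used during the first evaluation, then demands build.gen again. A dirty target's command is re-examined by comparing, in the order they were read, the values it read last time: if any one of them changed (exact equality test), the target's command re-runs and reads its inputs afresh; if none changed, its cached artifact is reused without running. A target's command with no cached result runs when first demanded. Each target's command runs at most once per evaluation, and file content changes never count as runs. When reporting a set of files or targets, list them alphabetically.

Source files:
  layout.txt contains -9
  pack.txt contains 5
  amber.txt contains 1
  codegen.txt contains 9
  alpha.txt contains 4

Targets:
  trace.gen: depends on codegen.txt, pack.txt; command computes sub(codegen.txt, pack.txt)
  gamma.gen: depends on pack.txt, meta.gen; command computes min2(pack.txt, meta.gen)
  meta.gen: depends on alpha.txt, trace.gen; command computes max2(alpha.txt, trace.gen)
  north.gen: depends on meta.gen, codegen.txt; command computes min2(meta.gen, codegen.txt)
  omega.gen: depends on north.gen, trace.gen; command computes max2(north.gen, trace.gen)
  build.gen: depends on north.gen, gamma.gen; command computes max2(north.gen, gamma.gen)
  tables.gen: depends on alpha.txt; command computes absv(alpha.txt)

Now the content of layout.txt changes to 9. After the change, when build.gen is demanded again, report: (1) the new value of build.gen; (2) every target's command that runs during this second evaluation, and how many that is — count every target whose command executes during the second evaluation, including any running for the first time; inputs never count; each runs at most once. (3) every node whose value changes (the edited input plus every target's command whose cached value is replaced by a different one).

Initial pass — values computed on the first demand:
  trace.gen = sub(9, 5) = 4
  meta.gen = max2(4, 4) = 4
  gamma.gen = min2(5, 4) = 4
  north.gen = min2(4, 9) = 4
  build.gen = max2(4, 4) = 4

Second demand — change propagation:
  no demanded computation ever read layout.txt, so the edit dirties nothing and nothing runs.

The important point: nothing the output needs ever reads layout.txt, so the edit is invisible to it.

build.gen now evaluates to 4.
Run set: none (0 run).
Changed values: layout.txt.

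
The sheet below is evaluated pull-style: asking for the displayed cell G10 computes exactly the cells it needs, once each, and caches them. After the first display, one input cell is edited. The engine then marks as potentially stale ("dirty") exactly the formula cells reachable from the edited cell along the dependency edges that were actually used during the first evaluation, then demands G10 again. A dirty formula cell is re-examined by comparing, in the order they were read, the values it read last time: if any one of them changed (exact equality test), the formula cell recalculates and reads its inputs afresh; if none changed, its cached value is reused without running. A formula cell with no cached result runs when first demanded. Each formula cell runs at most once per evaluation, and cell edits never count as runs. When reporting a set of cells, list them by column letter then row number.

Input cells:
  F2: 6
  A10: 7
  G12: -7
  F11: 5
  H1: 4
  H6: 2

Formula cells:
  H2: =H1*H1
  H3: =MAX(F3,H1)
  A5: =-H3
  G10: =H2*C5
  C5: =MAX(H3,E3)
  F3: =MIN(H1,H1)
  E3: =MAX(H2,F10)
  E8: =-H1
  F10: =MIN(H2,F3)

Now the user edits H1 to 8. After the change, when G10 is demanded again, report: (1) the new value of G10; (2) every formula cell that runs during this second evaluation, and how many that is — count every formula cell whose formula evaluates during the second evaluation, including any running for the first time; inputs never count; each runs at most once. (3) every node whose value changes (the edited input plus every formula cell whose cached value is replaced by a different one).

Demanding G10 again yields 4096.
7 formula cells run: C5, E3, F3, F10, G10, H2, H3.
The nodes whose values change: C5, E3, F3, F10, G10, H1, H2, H3.

First demand of the output computes:
  F3 = MIN(4, 4) = 4
  H2 = 4 * 4 = 16
  F10 = MIN(16, 4) = 4
  E3 = MAX(16, 4) = 16
  H3 = MAX(4, 4) = 4
  C5 = MAX(4, 16) = 16
  G10 = 16 * 16 = 256

After the edit, cleaning proceeds:
  F3: a read changed (H1 4->8; H1 4->8) — executes, giving 8.
  H2: a read changed (H1 4->8; H1 4->8) — executes, giving 64.
  F10: a read changed (H2 16->64; F3 4->8) — executes, giving 8.
  E3: a read changed (H2 16->64; F10 4->8) — executes, giving 64.
  H3: a read changed (F3 4->8; H1 4->8) — executes, giving 8.
  C5: a read changed (H3 4->8; E3 16->64) — executes, giving 64.
  G10: a read changed (H2 16->64; C5 16->64) — executes, giving 4096.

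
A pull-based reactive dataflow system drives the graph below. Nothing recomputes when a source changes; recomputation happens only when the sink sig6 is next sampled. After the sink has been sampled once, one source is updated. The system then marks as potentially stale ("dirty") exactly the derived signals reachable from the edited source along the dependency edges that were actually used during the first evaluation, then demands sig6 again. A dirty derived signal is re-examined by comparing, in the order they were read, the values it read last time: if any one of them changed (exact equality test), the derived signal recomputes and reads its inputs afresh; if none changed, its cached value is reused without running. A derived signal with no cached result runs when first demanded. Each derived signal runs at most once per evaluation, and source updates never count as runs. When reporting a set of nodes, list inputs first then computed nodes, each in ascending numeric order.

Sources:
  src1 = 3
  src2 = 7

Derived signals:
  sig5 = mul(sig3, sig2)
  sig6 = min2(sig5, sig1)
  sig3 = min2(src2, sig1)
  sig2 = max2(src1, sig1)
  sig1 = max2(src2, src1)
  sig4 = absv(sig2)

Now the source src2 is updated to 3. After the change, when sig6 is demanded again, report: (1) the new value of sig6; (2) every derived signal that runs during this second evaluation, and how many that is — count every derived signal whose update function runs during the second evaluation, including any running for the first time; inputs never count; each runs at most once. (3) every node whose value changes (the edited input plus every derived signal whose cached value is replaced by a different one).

New value of sig6: 3.
Derived signals that run: sig1, sig2, sig3, sig5, sig6 — 5 in total.
Values that change: src2, sig1, sig2, sig3, sig5, sig6.

First evaluation (everything demanded from the output):
  sig1 = max2(7, 3) = 7
  sig2 = max2(3, 7) = 7
  sig3 = min2(7, 7) = 7
  sig5 = mul(7, 7) = 49
  sig6 = min2(49, 7) = 7

Propagation after the edit:
  sig1: runs — src2 7->3; result 3.
  sig2: runs — sig1 7->3; result 3.
  sig3: runs — src2 7->3; sig1 7->3; result 3.
  sig5: runs — sig3 7->3; sig2 7->3; result 9.
  sig6: runs — sig5 49->9; sig1 7->3; result 3.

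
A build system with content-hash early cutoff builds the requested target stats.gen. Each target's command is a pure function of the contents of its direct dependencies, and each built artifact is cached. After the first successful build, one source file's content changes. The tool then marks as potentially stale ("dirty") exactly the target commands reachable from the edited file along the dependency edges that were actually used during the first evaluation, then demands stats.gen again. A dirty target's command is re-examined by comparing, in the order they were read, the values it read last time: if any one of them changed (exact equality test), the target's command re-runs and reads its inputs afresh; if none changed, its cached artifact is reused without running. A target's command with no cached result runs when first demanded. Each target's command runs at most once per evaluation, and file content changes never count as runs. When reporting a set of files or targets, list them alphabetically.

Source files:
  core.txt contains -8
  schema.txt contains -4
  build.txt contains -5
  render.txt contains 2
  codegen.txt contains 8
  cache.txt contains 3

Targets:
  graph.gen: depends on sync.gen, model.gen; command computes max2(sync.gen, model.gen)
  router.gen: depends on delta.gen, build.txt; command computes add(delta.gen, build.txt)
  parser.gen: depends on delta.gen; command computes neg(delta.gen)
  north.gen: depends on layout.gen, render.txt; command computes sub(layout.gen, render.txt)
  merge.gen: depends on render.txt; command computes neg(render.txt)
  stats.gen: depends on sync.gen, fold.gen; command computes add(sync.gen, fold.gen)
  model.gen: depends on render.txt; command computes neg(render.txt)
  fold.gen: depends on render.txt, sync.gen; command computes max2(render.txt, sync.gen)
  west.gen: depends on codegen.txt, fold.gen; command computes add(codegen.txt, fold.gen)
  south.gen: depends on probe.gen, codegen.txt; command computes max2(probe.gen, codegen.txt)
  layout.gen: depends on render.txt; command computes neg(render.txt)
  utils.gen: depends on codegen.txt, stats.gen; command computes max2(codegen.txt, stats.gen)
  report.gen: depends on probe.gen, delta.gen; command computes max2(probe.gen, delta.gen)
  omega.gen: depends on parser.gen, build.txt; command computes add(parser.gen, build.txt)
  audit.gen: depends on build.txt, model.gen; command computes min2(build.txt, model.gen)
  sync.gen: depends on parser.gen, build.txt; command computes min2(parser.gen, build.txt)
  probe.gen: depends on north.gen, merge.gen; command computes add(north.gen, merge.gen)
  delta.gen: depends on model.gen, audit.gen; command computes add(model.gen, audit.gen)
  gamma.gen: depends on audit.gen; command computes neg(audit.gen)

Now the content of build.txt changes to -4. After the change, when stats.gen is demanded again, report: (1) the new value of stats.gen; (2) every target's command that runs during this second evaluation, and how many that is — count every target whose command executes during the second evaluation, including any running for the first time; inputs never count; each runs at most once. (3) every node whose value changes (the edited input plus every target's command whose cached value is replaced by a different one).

First evaluation (everything demanded from the output):
  model.gen = neg(2) = -2
  audit.gen = min2(-5, -2) = -5
  delta.gen = add(-2, -5) = -7
  parser.gen = neg(-7) = 7
  sync.gen = min2(7, -5) = -5
  fold.gen = max2(2, -5) = 2
  stats.gen = add(-5, 2) = -3

Propagation after the edit:
  audit.gen: runs — build.txt -5->-4; result -4.
  delta.gen: runs — audit.gen -5->-4; result -6.
  parser.gen: runs — delta.gen -7->-6; result 6.
  sync.gen: runs — parser.gen 7->6; build.txt -5->-4; result -4.
  fold.gen: runs — sync.gen -5->-4; result 2 (same value as before).
  stats.gen: runs — sync.gen -5->-4; result -2.

New value of stats.gen: -2.
Target commands that run: audit.gen, delta.gen, fold.gen, parser.gen, stats.gen, sync.gen — 6 in total.
Values that change: audit.gen, build.txt, delta.gen, parser.gen, stats.gen, sync.gen.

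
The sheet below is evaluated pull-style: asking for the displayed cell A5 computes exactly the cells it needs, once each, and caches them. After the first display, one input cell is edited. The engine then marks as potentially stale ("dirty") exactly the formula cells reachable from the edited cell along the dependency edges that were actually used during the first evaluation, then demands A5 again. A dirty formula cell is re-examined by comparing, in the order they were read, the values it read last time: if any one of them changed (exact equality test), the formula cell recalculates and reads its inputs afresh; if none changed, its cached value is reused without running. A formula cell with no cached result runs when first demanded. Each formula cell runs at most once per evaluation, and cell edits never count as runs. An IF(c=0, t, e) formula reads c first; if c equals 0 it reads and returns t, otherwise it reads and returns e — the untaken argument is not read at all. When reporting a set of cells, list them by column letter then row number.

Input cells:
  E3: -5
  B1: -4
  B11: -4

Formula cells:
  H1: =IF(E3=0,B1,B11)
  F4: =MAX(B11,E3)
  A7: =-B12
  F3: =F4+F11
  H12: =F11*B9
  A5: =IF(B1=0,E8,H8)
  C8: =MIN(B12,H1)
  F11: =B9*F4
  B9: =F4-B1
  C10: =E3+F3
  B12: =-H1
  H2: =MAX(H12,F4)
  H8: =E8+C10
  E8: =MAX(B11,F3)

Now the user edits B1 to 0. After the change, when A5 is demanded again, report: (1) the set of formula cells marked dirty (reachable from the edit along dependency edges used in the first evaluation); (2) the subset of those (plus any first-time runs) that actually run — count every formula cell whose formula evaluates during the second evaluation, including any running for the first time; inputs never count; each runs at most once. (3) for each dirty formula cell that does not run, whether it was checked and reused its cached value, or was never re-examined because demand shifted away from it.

The edit dirties: A5, B9, C10, E8, F3, F11, H8.
5 formula cells run: A5, B9, E8, F3, F11.
Unvisited dirty nodes (no longer demanded): C10, H8.
Note the branch switch — demand abandons C10, H8, which are never re-examined.

First demand of the output computes:
  F4 = MAX(-4, -5) = -4
  B9 = -4 - -4 = 0
  F11 = 0 * -4 = 0
  F3 = -4 + 0 = -4
  C10 = -5 + -4 = -9
  E8 = MAX(-4, -4) = -4
  H8 = -4 + -9 = -13
  A5 = IF(B1=0: B1=-4 -> else branch H8) = -13

After the edit, cleaning proceeds:
  B9: a read changed (B1 -4->0) — executes, giving -4.
  F11: a read changed (B9 0->-4) — executes, giving 16.
  F3: a read changed (F11 0->16) — executes, giving 12.
  C10: stays stale; no demand reaches it after the flip.
  E8: a read changed (F3 -4->12) — executes, giving 12.
  H8: stays stale; no demand reaches it after the flip.
  A5: a read changed (B1 -4->0) — executes, giving 12.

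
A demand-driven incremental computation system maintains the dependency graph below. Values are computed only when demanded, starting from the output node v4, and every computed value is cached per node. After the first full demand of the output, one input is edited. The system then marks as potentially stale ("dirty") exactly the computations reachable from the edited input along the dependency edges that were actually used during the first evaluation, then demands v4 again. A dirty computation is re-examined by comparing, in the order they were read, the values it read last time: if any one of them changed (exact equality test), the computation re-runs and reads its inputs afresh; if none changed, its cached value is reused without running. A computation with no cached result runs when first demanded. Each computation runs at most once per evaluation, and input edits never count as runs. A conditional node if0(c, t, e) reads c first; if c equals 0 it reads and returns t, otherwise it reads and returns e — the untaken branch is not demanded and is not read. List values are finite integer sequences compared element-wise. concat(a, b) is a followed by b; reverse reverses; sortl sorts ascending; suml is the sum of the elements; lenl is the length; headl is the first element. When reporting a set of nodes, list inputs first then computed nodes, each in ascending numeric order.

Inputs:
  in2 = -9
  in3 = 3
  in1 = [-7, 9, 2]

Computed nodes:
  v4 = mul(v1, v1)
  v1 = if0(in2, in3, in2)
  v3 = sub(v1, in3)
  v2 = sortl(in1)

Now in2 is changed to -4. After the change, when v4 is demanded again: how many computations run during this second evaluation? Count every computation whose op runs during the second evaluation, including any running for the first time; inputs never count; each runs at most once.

First evaluation (everything demanded from the output):
  v1 = if0(in2=-9 -> else branch in2) = -9
  v4 = mul(-9, -9) = 81

Propagation after the edit:
  v1: runs — in2 -9->-4; in2 -9->-4; result -4.
  v4: runs — v1 -9->-4; v1 -9->-4; result 16.

Computations that run: v1, v4 — 2 in total.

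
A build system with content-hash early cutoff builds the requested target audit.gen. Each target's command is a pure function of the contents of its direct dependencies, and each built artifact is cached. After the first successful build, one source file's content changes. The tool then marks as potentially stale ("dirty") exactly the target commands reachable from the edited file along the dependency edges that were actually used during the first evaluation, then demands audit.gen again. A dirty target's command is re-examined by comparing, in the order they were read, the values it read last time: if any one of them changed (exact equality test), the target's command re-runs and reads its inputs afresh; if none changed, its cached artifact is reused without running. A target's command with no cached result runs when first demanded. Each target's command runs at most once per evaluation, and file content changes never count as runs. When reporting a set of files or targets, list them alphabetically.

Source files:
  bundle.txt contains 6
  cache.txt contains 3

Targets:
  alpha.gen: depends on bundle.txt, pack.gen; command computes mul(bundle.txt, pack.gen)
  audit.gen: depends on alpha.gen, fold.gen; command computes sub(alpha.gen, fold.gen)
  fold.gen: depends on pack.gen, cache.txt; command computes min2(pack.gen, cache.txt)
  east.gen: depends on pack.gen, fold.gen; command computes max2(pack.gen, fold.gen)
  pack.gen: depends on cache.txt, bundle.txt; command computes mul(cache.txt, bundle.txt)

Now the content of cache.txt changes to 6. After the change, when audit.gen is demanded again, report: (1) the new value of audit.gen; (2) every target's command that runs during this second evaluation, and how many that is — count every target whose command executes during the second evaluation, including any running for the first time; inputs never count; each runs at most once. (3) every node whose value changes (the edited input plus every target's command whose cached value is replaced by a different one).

First evaluation (everything demanded from the output):
  pack.gen = mul(3, 6) = 18
  alpha.gen = mul(6, 18) = 108
  fold.gen = min2(18, 3) = 3
  audit.gen = sub(108, 3) = 105

Propagation after the edit:
  pack.gen: runs — cache.txt 3->6; result 36.
  alpha.gen: runs — pack.gen 18->36; result 216.
  fold.gen: runs — pack.gen 18->36; cache.txt 3->6; result 6.
  audit.gen: runs — alpha.gen 108->216; fold.gen 3->6; result 210.

New value of audit.gen: 210.
Target commands that run: alpha.gen, audit.gen, fold.gen, pack.gen — 4 in total.
Values that change: alpha.gen, audit.gen, cache.txt, fold.gen, pack.gen.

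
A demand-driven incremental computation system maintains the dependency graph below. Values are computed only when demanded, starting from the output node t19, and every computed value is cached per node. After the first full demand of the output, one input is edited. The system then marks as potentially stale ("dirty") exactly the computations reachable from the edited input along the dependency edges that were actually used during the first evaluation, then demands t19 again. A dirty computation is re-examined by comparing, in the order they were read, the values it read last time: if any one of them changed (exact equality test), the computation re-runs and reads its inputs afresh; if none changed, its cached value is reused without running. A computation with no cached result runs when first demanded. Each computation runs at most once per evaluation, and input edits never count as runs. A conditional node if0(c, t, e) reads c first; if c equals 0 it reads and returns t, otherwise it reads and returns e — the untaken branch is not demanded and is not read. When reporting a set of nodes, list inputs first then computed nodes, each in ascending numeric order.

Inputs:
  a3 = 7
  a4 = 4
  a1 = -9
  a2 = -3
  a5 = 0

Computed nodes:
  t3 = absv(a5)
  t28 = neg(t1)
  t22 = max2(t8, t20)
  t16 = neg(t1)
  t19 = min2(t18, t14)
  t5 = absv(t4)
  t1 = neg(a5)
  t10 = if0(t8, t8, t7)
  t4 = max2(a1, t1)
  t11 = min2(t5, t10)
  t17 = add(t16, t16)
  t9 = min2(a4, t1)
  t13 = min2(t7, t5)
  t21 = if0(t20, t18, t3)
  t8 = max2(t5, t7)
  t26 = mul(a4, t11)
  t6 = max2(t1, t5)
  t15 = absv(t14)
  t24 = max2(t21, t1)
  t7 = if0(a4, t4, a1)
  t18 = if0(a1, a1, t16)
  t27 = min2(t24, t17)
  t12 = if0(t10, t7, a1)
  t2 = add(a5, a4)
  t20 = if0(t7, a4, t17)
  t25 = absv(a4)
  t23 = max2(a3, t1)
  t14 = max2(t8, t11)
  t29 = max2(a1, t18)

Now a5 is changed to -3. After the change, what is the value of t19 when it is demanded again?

First evaluation (everything demanded from the output):
  t1 = neg(0) = 0
  t4 = max2(-9, 0) = 0
  t5 = absv(0) = 0
  t7 = if0(a4=4 -> else branch a1) = -9
  t8 = max2(0, -9) = 0
  t10 = if0(t8=0 -> then branch t8) = 0
  t11 = min2(0, 0) = 0
  t14 = max2(0, 0) = 0
  t16 = neg(0) = 0
  t18 = if0(a1=-9 -> else branch t16) = 0
  t19 = min2(0, 0) = 0

Propagation after the edit:
  t1: runs — a5 0->-3; result 3.
  t4: runs — t1 0->3; result 3.
  t5: runs — t4 0->3; result 3.
  t8: runs — t5 0->3; result 3.
  t10: runs — t8 0->3; t8 0->3; result -9.
  t11: runs — t5 0->3; t10 0->-9; result -9.
  t14: runs — t8 0->3; t11 0->-9; result 3.
  t16: runs — t1 0->3; result -3.
  t18: runs — t16 0->-3; result -3.
  t19: runs — t18 0->-3; t14 0->3; result -3.

New value of t19: -3.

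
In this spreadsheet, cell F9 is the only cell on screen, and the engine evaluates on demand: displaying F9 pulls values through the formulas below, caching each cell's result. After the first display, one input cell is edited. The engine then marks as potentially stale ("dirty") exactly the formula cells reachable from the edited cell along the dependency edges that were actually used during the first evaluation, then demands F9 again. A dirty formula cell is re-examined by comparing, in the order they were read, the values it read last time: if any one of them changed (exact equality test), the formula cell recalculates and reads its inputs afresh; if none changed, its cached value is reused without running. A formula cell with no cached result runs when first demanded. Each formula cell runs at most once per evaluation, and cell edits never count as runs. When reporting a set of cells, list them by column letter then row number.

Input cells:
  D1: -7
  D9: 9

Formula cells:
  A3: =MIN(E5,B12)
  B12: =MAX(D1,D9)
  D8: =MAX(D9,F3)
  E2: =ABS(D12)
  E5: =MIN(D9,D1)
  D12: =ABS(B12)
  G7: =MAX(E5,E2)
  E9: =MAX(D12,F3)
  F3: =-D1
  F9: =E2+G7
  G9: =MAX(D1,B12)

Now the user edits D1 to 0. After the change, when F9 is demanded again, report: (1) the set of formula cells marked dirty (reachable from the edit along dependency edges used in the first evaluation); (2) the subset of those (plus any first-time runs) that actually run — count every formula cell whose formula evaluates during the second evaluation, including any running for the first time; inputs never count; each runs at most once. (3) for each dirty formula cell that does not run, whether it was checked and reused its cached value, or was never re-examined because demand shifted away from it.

Dirty set: B12, D12, E2, E5, F9, G7.
Run set: B12, E5, G7 (3 run).
Re-examined without running (cache reused): D12, E2, F9.
The important point: at D12 every value read last time is unchanged, so the dirty flag clears without a run.

Initial pass — values computed on the first demand:
  B12 = MAX(-7, 9) = 9
  D12 = ABS(9) = 9
  E2 = ABS(9) = 9
  E5 = MIN(9, -7) = -7
  G7 = MAX(-7, 9) = 9
  F9 = 9 + 9 = 18

Second demand — change propagation:
  B12: re-runs because D1 -7->0; new result 9 (unchanged).
  D12: re-examined; everything it read last time is the same (B12 unchanged) — cache 9 kept, no run.
  E2: re-examined; everything it read last time is the same (D12 unchanged) — cache 9 kept, no run.
  E5: re-runs because D1 -7->0; new result 0.
  G7: re-runs because E5 -7->0; new result 9 (unchanged).
  F9: re-examined; everything it read last time is the same (E2 unchanged, G7 unchanged) — cache 18 kept, no run.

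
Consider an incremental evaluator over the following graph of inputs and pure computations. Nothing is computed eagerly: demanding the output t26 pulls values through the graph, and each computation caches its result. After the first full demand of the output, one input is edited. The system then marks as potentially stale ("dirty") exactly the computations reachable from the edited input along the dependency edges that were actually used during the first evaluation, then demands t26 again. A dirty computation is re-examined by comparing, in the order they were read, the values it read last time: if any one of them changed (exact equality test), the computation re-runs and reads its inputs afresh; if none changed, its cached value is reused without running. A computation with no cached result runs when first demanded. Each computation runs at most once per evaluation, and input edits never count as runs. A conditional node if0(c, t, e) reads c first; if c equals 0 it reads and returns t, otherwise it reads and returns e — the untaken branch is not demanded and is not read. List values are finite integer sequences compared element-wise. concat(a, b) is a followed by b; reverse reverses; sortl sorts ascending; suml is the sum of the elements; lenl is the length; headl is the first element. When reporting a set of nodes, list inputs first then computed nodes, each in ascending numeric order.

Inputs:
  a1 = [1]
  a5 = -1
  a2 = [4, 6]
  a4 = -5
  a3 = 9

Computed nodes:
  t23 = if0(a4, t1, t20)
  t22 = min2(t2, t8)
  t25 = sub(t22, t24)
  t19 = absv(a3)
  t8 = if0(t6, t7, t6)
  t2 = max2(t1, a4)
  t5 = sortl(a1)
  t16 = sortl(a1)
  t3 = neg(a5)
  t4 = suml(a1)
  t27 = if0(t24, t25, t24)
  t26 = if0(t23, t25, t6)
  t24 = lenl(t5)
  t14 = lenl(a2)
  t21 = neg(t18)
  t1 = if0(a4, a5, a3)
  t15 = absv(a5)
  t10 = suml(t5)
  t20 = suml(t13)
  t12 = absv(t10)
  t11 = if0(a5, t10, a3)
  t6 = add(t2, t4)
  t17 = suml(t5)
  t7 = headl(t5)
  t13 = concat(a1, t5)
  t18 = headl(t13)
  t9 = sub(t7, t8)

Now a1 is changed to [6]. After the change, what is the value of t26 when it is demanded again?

Initial pass — values computed on the first demand:
  t1 = if0(a4=-5 -> else branch a3) = 9
  t2 = max2(9, -5) = 9
  t4 = suml([1]) = 1
  t5 = sortl([1]) = [1]
  t6 = add(9, 1) = 10
  t13 = concat([1], [1]) = [1, 1]
  t20 = suml([1, 1]) = 2
  t23 = if0(a4=-5 -> else branch t20) = 2
  t26 = if0(t23=2 -> else branch t6) = 10

Second demand — change propagation:
  t4: re-runs because a1 [1]->[6]; new result 6.
  t5: re-runs because a1 [1]->[6]; new result [6].
  t6: re-runs because t4 1->6; new result 15.
  t13: re-runs because a1 [1]->[6]; t5 [1]->[6]; new result [6, 6].
  t20: re-runs because t13 [1, 1]->[6, 6]; new result 12.
  t23: re-runs because t20 2->12; new result 12.
  t26: re-runs because t23 2->12; t6 10->15; new result 15.

t26 now evaluates to 15.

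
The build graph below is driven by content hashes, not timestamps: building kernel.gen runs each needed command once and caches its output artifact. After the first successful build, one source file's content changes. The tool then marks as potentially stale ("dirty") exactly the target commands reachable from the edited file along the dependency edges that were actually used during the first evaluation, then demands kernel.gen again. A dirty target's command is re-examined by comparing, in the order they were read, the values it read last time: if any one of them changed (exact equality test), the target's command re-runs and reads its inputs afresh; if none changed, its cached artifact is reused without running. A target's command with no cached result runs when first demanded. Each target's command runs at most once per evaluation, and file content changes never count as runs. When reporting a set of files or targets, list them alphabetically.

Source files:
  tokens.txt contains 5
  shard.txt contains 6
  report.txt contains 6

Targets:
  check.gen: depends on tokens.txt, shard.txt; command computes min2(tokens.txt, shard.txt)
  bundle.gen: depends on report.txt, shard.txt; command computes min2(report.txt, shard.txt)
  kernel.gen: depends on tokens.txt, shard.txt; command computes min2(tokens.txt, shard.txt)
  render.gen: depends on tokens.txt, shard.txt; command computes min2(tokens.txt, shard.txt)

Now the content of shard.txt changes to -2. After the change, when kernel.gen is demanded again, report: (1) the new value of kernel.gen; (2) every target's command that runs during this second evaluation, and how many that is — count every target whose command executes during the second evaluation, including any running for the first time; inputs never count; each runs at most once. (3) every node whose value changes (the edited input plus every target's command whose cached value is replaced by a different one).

kernel.gen now evaluates to -2.
Run set: kernel.gen (1 run).
Changed values: kernel.gen, shard.txt.

Initial pass — values computed on the first demand:
  kernel.gen = min2(5, 6) = 5

Second demand — change propagation:
  kernel.gen: re-runs because shard.txt 6->-2; new result -2.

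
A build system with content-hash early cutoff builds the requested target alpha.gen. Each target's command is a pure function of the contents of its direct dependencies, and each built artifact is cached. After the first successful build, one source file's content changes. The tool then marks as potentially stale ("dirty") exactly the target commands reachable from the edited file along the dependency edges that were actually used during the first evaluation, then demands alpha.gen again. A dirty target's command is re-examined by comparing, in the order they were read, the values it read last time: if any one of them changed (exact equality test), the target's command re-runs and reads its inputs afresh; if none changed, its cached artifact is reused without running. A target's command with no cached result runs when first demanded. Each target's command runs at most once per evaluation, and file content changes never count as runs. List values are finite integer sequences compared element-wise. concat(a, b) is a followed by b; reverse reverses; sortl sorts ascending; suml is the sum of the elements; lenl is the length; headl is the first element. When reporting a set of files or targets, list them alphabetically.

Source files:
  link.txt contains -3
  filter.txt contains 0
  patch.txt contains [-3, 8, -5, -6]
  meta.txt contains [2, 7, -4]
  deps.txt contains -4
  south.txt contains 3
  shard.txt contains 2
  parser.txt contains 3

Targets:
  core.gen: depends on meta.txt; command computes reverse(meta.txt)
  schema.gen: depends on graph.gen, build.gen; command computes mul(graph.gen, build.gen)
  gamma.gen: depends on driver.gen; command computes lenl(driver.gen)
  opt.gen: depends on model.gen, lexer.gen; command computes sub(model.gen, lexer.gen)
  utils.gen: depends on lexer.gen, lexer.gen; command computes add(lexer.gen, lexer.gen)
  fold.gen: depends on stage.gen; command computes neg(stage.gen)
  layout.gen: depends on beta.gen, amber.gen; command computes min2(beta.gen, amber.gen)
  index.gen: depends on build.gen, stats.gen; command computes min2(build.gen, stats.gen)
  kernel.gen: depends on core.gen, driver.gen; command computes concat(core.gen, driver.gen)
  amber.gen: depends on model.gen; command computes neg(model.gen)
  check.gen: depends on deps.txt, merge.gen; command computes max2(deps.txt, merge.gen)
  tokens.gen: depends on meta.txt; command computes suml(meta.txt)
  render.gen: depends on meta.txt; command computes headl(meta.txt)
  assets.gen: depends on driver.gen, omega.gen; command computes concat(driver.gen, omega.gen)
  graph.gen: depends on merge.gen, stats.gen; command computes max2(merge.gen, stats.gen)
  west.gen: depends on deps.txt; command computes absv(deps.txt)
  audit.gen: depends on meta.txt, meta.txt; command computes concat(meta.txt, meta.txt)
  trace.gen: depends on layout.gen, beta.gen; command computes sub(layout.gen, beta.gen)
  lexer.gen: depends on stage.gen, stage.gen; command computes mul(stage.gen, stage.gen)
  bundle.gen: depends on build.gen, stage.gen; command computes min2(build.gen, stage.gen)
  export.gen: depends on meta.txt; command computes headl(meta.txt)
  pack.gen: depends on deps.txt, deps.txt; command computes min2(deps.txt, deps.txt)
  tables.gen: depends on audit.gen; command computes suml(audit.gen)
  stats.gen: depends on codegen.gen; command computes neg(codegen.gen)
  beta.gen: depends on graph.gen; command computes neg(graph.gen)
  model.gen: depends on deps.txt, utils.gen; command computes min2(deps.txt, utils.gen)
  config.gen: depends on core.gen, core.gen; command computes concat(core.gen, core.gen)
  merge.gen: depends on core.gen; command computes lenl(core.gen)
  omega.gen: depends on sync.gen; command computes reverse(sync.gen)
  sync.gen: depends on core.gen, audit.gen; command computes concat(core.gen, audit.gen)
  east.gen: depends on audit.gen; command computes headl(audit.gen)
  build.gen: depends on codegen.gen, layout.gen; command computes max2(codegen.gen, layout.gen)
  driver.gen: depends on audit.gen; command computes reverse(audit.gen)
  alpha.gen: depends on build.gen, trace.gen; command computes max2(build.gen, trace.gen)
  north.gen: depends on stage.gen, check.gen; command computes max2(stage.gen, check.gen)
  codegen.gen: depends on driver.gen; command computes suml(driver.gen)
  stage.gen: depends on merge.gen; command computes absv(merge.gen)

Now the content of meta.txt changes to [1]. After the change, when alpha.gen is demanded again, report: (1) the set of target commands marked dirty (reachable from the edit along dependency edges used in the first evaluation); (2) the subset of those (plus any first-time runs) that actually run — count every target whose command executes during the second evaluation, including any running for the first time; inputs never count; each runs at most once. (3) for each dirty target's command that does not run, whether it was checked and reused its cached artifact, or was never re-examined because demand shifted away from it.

First evaluation (everything demanded from the output):
  audit.gen = concat([2, 7, -4], [2, 7, -4]) = [2, 7, -4, 2, 7, -4]
  core.gen = reverse([2, 7, -4]) = [-4, 7, 2]
  driver.gen = reverse([2, 7, -4, 2, 7, -4]) = [-4, 7, 2, -4, 7, 2]
  codegen.gen = suml([-4, 7, 2, -4, 7, 2]) = 10
  merge.gen = lenl([-4, 7, 2]) = 3
  stage.gen = absv(3) = 3
  lexer.gen = mul(3, 3) = 9
  stats.gen = neg(10) = -10
  graph.gen = max2(3, -10) = 3
  beta.gen = neg(3) = -3
  utils.gen = add(9, 9) = 18
  model.gen = min2(-4, 18) = -4
  amber.gen = neg(-4) = 4
  layout.gen = min2(-3, 4) = -3
  build.gen = max2(10, -3) = 10
  trace.gen = sub(-3, -3) = 0
  alpha.gen = max2(10, 0) = 10

Propagation after the edit:
  audit.gen: runs — meta.txt [2, 7, -4]->[1]; meta.txt [2, 7, -4]->[1]; result [1, 1].
  core.gen: runs — meta.txt [2, 7, -4]->[1]; result [1].
  driver.gen: runs — audit.gen [2, 7, -4, 2, 7, -4]->[1, 1]; result [1, 1].
  codegen.gen: runs — driver.gen [-4, 7, 2, -4, 7, 2]->[1, 1]; result 2.
  merge.gen: runs — core.gen [-4, 7, 2]->[1]; result 1.
  stage.gen: runs — merge.gen 3->1; result 1.
  lexer.gen: runs — stage.gen 3->1; stage.gen 3->1; result 1.
  stats.gen: runs — codegen.gen 10->2; result -2.
  graph.gen: runs — merge.gen 3->1; stats.gen -10->-2; result 1.
  beta.gen: runs — graph.gen 3->1; result -1.
  utils.gen: runs — lexer.gen 9->1; lexer.gen 9->1; result 2.
  model.gen: runs — utils.gen 18->2; result -4 (same value as before).
  amber.gen: checked — values it read are unchanged (model.gen unchanged); reused cached 4 without running.
  layout.gen: runs — beta.gen -3->-1; result -1.
  build.gen: runs — codegen.gen 10->2; layout.gen -3->-1; result 2.
  trace.gen: runs — layout.gen -3->-1; beta.gen -3->-1; result 0 (same value as before).
  alpha.gen: runs — build.gen 10->2; result 2.

Key observation: the cutoff stops propagation at amber.gen — its inputs' values are unchanged, so it reuses its cache.

Marked dirty: alpha.gen, amber.gen, audit.gen, beta.gen, build.gen, codegen.gen, core.gen, driver.gen, graph.gen, layout.gen, lexer.gen, merge.gen, model.gen, stage.gen, stats.gen, trace.gen, utils.gen.
Target commands that run: alpha.gen, audit.gen, beta.gen, build.gen, codegen.gen, core.gen, driver.gen, graph.gen, layout.gen, lexer.gen, merge.gen, model.gen, stage.gen, stats.gen, trace.gen, utils.gen — 16 in total.
Checked but reused from cache: amber.gen.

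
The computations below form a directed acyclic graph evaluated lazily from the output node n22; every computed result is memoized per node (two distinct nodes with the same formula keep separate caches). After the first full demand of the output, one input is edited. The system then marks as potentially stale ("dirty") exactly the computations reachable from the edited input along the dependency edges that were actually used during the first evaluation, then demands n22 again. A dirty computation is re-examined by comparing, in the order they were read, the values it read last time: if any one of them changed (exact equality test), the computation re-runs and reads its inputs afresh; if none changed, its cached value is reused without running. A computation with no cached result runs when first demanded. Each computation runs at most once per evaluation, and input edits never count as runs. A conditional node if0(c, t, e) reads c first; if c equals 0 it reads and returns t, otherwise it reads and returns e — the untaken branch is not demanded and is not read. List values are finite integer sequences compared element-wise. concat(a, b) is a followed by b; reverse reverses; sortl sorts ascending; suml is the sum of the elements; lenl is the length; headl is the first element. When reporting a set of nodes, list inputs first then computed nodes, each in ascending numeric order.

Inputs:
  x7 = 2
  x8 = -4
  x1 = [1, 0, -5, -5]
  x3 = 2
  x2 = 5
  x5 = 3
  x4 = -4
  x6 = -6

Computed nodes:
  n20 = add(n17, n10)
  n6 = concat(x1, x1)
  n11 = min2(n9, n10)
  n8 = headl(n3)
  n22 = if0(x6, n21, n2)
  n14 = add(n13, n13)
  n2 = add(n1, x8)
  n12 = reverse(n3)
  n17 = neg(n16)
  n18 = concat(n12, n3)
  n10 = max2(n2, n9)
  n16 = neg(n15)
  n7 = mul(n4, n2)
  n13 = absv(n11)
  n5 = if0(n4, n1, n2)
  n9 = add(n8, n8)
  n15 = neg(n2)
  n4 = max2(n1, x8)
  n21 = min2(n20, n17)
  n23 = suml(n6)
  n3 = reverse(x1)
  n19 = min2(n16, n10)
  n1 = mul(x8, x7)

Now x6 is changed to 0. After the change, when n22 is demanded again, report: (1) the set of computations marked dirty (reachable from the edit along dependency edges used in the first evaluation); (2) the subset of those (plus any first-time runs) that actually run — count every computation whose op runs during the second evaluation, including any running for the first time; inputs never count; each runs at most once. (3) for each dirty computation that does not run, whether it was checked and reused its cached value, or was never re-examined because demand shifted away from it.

The edit dirties: n22.
10 computations run: n3, n8, n9, n10, n15, n16, n17, n20, n21, n22.
No dirty computation escaped a run.
Note the branch switch — n3, n8, n9, n10, n15, n16, n17, n20, n21 had no cache and run now for the first time.

First demand of the output computes:
  n1 = mul(-4, 2) = -8
  n2 = add(-8, -4) = -12
  n22 = if0(x6=-6 -> else branch n2) = -12

After the edit, cleaning proceeds:
  n3: had never run; runs now, result [-5, -5, 0, 1].
  n8: had never run; runs now, result -5.
  n9: had never run; runs now, result -10.
  n10: had never run; runs now, result -10.
  n15: had never run; runs now, result 12.
  n16: had never run; runs now, result -12.
  n17: had never run; runs now, result 12.
  n20: had never run; runs now, result 2.
  n21: had never run; runs now, result 2.
  n22: a read changed (x6 -6->0) — executes, giving 2.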